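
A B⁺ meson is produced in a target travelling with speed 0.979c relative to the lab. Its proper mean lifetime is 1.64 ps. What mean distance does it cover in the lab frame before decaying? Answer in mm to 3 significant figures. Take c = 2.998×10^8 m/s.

γ = 1/√(1 − 0.979²) = 4.9053
Dilated lifetime: Δt = γτ₀ = 4.9053 × 1.64 ps = 8.0447 ps
d = vΔt = 0.979c × 8.0447 ps = 2.9350×10^8 m/s × 8.0447×10^-12 s = 2.36 mm

d ≈ 2.36 mm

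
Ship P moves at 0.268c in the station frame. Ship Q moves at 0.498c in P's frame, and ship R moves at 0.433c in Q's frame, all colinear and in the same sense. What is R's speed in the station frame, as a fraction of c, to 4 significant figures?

Compose boost 2: (0.498 + 0.268)/(1 + 0.498×0.268) = 0.7660/1.13346 = 0.675804
Compose boost 3: (0.433 + 0.675804)/(1 + 0.433×0.675804) = 1.10880/1.29262 = 0.8578

u ≈ 0.8578c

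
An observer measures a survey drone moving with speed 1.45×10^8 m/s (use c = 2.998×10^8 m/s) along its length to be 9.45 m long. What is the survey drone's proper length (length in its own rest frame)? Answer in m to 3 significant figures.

L₀ ≈ 10.8 m

β = v/c = 1.45×10^8 / 2.998×10^8 = 0.48366
γ = 1/√(1 − 0.48366²) = 1.1425
L₀ = γL = 1.1425 × 9.45 = 10.8 m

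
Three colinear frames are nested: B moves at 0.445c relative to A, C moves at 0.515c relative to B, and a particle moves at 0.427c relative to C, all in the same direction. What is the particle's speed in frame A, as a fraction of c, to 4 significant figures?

u ≈ 0.9059c

Compose boost 2: (0.515 + 0.445)/(1 + 0.515×0.445) = 0.9600/1.22918 = 0.781012
Compose boost 3: (0.427 + 0.781012)/(1 + 0.427×0.781012) = 1.20801/1.33349 = 0.9059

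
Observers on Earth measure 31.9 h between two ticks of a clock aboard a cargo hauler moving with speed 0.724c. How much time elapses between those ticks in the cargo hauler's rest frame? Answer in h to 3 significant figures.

τ₀ ≈ 22.0 h

γ = 1/√(1 − 0.724²) = 1.4497
Proper time: τ₀ = Δt/γ = 31.9/1.4497 = 22.0 h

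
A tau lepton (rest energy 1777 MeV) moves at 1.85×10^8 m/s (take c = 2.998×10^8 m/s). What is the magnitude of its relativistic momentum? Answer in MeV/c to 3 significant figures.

β = v/c = 1.85×10^8 / 2.998×10^8 = 0.61708
γ = 1/√(1 − 0.61708²) = 1.2708
p = γβm₀c = 1.2708 × 0.61708 × 1777 MeV/c = 1390 MeV/c

p ≈ 1390 MeV/c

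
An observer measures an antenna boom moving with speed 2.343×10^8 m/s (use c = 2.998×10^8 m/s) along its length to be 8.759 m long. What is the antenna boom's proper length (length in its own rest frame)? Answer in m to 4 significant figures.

β = v/c = 2.343×10^8 / 2.998×10^8 = 0.781521
γ = 1/√(1 − 0.781521²) = 1.60288
L₀ = γL = 1.60288 × 8.759 = 14.04 m

L₀ ≈ 14.04 m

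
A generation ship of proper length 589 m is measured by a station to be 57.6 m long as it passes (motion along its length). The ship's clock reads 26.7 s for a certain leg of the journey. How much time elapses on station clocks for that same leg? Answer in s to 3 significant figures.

Length contraction ⇒ γ = L₀/L = 589/57.6 = 10.226
Time dilation: Δt = γτ₀ = 10.226 × 26.7 s = 273 s

Δt ≈ 273 s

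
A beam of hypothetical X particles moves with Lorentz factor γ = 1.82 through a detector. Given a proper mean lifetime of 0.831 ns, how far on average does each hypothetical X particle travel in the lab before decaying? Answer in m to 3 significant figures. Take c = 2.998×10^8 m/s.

β = √(1 − 1/γ²) = √(1 − 1/1.82²) = 0.83553
Dilated lifetime: Δt = γτ₀ = 1.82 × 0.831 ns = 1.5124 ns
d = vΔt = 0.83553c × 1.5124 ns = 2.5049×10^8 m/s × 1.5124×10^-9 s = 0.379 m

d ≈ 0.379 m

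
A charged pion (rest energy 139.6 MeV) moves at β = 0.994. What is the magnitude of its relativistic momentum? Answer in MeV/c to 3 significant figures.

γ = 1/√(1 − 0.994²) = 9.1424
p = γβm₀c = 9.1424 × 0.994 × 139.6 MeV/c = 1270 MeV/c

p ≈ 1270 MeV/c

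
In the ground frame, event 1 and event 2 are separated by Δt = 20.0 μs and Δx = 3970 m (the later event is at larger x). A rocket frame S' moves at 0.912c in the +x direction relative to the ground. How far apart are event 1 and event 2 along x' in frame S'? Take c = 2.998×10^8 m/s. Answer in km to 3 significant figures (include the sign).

γ = 1/√(1 − 0.912²) = 2.4379
Δx' = γ(Δx − vΔt) = 2.4379 × (3970 m − 0.912×(2.998×10^8 m/s)×20.0×10^-6 s)
= 2.4379 × (-1498.4 m) = -3.65 km

Δx' ≈ -3.65 km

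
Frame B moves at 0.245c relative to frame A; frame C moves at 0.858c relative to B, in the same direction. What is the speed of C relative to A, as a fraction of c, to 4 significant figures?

u ≈ 0.9114c

Compose boost 2: (0.858 + 0.245)/(1 + 0.858×0.245) = 1.103/1.21021 = 0.9114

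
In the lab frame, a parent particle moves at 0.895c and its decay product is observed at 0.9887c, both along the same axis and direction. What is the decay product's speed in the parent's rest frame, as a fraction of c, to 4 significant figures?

Inverse velocity addition: u' = (u − v)/(1 − uv/c²)
= (0.9887 − 0.895)/(1 − 0.9887×0.895) = 0.09370/0.115113 = 0.8140

u' ≈ 0.8140c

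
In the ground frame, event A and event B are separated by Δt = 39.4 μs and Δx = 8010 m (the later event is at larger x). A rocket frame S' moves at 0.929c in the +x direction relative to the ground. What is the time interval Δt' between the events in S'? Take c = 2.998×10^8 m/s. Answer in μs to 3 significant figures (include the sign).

Δt' ≈ 39.4 μs

γ = 1/√(1 − 0.929²) = 2.7021
Δt' = γ(Δt − vΔx/c²) = 2.7021 × (39.4 μs − 0.929×8010 m / (2.998×10^8 m/s))
= 2.7021 × (14.579 μs) = 39.4 μs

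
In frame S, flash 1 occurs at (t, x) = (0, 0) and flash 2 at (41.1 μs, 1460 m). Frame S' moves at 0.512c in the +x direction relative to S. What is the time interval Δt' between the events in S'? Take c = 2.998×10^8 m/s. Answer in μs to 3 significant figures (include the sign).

Δt' ≈ 44.9 μs

γ = 1/√(1 − 0.512²) = 1.1642
Δt' = γ(Δt − vΔx/c²) = 1.1642 × (41.1 μs − 0.512×1460 m / (2.998×10^8 m/s))
= 1.1642 × (38.607 μs) = 44.9 μs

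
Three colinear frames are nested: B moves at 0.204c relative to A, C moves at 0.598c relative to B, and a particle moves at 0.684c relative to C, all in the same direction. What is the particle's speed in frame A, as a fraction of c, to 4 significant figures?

Compose boost 2: (0.598 + 0.204)/(1 + 0.598×0.204) = 0.8020/1.12199 = 0.714800
Compose boost 3: (0.684 + 0.714800)/(1 + 0.684×0.714800) = 1.39880/1.48892 = 0.9395

u ≈ 0.9395c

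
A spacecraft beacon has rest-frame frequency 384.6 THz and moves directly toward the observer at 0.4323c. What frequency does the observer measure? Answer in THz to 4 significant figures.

f_obs ≈ 610.9 THz

Relativistic Doppler: f_obs = f_src √((1+β)/(1−β))
= 384.6 × √(1.43230/0.567700) = 384.6 × 1.58839 = 610.9 THz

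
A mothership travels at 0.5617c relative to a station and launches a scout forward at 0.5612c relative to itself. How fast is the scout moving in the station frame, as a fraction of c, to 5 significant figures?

Compose boost 2: (0.5612 + 0.5617)/(1 + 0.5612×0.5617) = 1.1229/1.315226 = 0.85377

u ≈ 0.85377c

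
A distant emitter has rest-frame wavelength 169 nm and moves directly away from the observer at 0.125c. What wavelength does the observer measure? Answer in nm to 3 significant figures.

λ_obs ≈ 192 nm

Relativistic Doppler: λ_obs = λ_src √((1+β)/(1−β))
= 169 × √(1.1250/0.87500) = 169 × 1.1339 = 192 nm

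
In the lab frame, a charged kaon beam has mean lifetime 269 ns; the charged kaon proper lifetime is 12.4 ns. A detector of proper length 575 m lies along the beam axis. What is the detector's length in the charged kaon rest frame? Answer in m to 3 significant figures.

Time dilation ⇒ γ = Δt/τ₀ = 269/12.4 = 21.694
Length contraction: L = L₀/γ = 575/21.694 = 26.5 m

L ≈ 26.5 m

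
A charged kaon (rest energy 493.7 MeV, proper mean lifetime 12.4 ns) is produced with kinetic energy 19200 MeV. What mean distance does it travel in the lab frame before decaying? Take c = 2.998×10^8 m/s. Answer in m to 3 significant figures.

γ = 1 + K/(m₀c²) = 1 + 19200/493.7 = 39.890
β = √(1 − 1/γ²) = 0.99969
Dilated lifetime: γτ₀ = 39.890 × 12.4 ns = 494.64 ns
d = βc·γτ₀ = 0.99969 × (2.998×10^8 m/s) × 4.9464×10^-7 s = 148 m

d ≈ 148 m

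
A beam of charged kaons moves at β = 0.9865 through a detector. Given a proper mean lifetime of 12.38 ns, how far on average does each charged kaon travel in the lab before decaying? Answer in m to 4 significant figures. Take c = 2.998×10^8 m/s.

d ≈ 22.36 m

γ = 1/√(1 − 0.9865²) = 6.10645
Dilated lifetime: Δt = γτ₀ = 6.10645 × 12.38 ns = 75.5979 ns
d = vΔt = 0.9865c × 75.5979 ns = 2.95753×10^8 m/s × 7.55979×10^-8 s = 22.36 m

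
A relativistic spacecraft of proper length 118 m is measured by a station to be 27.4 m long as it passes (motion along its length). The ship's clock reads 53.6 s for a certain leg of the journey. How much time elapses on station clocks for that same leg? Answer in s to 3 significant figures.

Δt ≈ 231 s

Length contraction ⇒ γ = L₀/L = 118/27.4 = 4.3066
Time dilation: Δt = γτ₀ = 4.3066 × 53.6 s = 231 s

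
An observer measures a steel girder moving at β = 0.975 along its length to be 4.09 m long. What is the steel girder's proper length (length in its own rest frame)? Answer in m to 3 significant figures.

γ = 1/√(1 − 0.975²) = 4.5004
L₀ = γL = 4.5004 × 4.09 = 18.4 m

L₀ ≈ 18.4 m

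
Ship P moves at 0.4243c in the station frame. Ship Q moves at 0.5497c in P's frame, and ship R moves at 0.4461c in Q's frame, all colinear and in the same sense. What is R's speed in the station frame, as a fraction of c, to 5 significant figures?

Compose boost 2: (0.5497 + 0.4243)/(1 + 0.5497×0.4243) = 0.97400/1.233238 = 0.7897910
Compose boost 3: (0.4461 + 0.7897910)/(1 + 0.4461×0.7897910) = 1.235891/1.352326 = 0.91390

u ≈ 0.91390c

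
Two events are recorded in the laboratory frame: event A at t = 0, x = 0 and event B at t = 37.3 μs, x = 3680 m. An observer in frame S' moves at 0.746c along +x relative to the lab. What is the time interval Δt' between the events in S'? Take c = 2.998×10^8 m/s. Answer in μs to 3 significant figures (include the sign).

γ = 1/√(1 − 0.746²) = 1.5016
Δt' = γ(Δt − vΔx/c²) = 1.5016 × (37.3 μs − 0.746×3680 m / (2.998×10^8 m/s))
= 1.5016 × (28.143 μs) = 42.3 μs

Δt' ≈ 42.3 μs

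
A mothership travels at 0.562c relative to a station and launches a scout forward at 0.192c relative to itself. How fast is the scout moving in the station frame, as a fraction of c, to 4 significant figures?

Compose boost 2: (0.192 + 0.562)/(1 + 0.192×0.562) = 0.7540/1.10790 = 0.6806

u ≈ 0.6806c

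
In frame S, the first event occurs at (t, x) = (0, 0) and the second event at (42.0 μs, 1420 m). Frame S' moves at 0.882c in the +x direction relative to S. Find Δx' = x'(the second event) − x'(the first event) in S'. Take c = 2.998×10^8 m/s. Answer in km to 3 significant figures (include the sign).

γ = 1/√(1 − 0.882²) = 2.1220
Δx' = γ(Δx − vΔt) = 2.1220 × (1420 m − 0.882×(2.998×10^8 m/s)×42.0×10^-6 s)
= 2.1220 × (-9685.8 m) = -20.6 km

Δx' ≈ -20.6 km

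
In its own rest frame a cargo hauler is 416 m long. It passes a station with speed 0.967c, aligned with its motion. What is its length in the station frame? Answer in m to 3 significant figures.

γ = 1/√(1 − 0.967²) = 3.9250
Length contraction: L = L₀/γ = 416/3.9250 = 106 m

L ≈ 106 m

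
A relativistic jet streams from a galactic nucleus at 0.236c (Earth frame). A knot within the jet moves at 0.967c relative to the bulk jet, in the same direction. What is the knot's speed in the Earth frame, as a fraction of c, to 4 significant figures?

u ≈ 0.9795c

Relativistic velocity addition: u = (u' + v)/(1 + u'v/c²)
= (0.967 + 0.236)/(1 + 0.967×0.236) = 1.203/1.22821 = 0.9795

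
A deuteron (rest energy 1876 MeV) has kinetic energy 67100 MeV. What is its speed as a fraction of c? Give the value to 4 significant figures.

γ = 1 + K/(m₀c²) = 1 + 67100/1876 = 36.7676
β = √(1 − 1/γ²) = 0.9996

β ≈ 0.9996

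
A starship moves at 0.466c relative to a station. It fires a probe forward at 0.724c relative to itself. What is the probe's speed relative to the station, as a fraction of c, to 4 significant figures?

Relativistic velocity addition: u = (u' + v)/(1 + u'v/c²)
= (0.724 + 0.466)/(1 + 0.724×0.466) = 1.190/1.33738 = 0.8898

u ≈ 0.8898c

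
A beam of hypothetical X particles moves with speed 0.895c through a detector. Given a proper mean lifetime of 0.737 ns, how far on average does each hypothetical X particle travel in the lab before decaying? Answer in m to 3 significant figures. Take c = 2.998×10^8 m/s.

γ = 1/√(1 − 0.895²) = 2.2418
Dilated lifetime: Δt = γτ₀ = 2.2418 × 0.737 ns = 1.6522 ns
d = vΔt = 0.895c × 1.6522 ns = 2.6832×10^8 m/s × 1.6522×10^-9 s = 0.443 m

d ≈ 0.443 m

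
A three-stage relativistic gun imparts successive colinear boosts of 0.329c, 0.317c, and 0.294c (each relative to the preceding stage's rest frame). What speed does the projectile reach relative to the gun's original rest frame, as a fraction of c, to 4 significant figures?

u ≈ 0.7500c

Compose boost 2: (0.317 + 0.329)/(1 + 0.317×0.329) = 0.6460/1.10429 = 0.584990
Compose boost 3: (0.294 + 0.584990)/(1 + 0.294×0.584990) = 0.878990/1.17199 = 0.7500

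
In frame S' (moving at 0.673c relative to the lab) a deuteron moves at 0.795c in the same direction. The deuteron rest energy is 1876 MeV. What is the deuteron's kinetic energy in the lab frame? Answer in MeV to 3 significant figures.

u_lab = (0.795 + 0.673)/(1 + 0.795×0.673) = 0.956330
γ = 1/√(1 − 0.956330²) = 3.4213
K = (γ − 1)m₀c² = (3.4213 − 1) × 1876 = 2.4213 × 1876 = 4540 MeV

K ≈ 4540 MeV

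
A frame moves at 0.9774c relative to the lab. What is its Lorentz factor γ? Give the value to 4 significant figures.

γ = 1/√(1 − β²) = 1/√(1 − 0.9774²) = 1/√(0.0446892) = 4.730

γ ≈ 4.730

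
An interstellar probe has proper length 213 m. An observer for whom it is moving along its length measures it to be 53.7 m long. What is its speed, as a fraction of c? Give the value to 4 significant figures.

γ = L₀/L = 213/53.7 = 3.96648
β = √(1 − 1/γ²) = 0.9677

β ≈ 0.9677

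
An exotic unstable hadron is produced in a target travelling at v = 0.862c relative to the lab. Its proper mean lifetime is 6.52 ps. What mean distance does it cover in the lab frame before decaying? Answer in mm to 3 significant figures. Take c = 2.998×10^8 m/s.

d ≈ 3.32 mm

γ = 1/√(1 − 0.862²) = 1.9727
Dilated lifetime: Δt = γτ₀ = 1.9727 × 6.52 ps = 12.862 ps
d = vΔt = 0.862c × 12.862 ps = 2.5843×10^8 m/s × 1.2862×10^-11 s = 3.32 mm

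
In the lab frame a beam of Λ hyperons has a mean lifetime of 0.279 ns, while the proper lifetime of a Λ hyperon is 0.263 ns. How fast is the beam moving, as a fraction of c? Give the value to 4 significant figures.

γ = Δt/τ₀ = 0.279/0.263 = 1.06084
β = √(1 − 1/γ²) = √(1 − 1/1.06084²) = 0.3338

β ≈ 0.3338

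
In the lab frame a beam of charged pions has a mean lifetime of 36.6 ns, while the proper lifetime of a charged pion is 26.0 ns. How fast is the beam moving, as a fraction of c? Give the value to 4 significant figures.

β ≈ 0.7038

γ = Δt/τ₀ = 36.6/26.0 = 1.40769
β = √(1 − 1/γ²) = √(1 − 1/1.40769²) = 0.7038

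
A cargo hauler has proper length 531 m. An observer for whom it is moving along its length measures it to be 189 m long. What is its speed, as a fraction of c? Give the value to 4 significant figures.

β ≈ 0.9345

γ = L₀/L = 531/189 = 2.80952
β = √(1 − 1/γ²) = 0.9345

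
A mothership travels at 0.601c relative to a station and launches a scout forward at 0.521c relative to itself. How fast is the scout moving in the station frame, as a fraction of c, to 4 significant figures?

u ≈ 0.8545c

Compose boost 2: (0.521 + 0.601)/(1 + 0.521×0.601) = 1.122/1.31312 = 0.8545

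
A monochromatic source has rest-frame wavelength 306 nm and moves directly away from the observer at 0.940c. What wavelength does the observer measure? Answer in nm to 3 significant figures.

Relativistic Doppler: λ_obs = λ_src √((1+β)/(1−β))
= 306 × √(1.9400/0.060000) = 306 × 5.6862 = 1740 nm

λ_obs ≈ 1740 nm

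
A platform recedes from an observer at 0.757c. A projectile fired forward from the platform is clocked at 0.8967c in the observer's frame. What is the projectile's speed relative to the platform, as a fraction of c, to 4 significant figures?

u' ≈ 0.4349c

Inverse velocity addition: u' = (u − v)/(1 − uv/c²)
= (0.8967 − 0.757)/(1 − 0.8967×0.757) = 0.1397/0.321198 = 0.4349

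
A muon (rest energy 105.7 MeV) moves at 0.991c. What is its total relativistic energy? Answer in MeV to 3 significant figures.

E ≈ 790 MeV

γ = 1/√(1 − 0.991²) = 7.4704
E = γm₀c² = 7.4704 × 105.7 MeV = 790 MeV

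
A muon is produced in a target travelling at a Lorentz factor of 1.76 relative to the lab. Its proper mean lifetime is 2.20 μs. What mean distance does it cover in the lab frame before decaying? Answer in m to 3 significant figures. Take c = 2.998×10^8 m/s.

d ≈ 955 m

β = √(1 − 1/γ²) = √(1 − 1/1.76²) = 0.82290
Dilated lifetime: Δt = γτ₀ = 1.76 × 2.20 μs = 3.8720 μs
d = vΔt = 0.82290c × 3.8720 μs = 2.4671×10^8 m/s × 3.8720×10^-6 s = 955 m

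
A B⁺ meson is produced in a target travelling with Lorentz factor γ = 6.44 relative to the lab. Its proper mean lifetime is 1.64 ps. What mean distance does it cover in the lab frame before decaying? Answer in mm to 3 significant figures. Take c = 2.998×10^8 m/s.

d ≈ 3.13 mm

β = √(1 − 1/γ²) = √(1 − 1/6.44²) = 0.98787
Dilated lifetime: Δt = γτ₀ = 6.44 × 1.64 ps = 10.562 ps
d = vΔt = 0.98787c × 10.562 ps = 2.9616×10^8 m/s × 1.0562×10^-11 s = 3.13 mm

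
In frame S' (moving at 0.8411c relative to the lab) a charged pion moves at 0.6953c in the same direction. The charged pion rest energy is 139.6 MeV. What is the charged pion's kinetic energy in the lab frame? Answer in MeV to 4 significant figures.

K ≈ 429.5 MeV

u_lab = (0.6953 + 0.8411)/(1 + 0.6953×0.8411) = 0.9694496
γ = 1/√(1 − 0.9694496²) = 4.07680
K = (γ − 1)m₀c² = (4.07680 − 1) × 139.6 = 3.07680 × 139.6 = 429.5 MeV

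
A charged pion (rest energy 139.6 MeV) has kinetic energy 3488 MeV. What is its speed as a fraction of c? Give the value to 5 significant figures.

β ≈ 0.99926

γ = 1 + K/(m₀c²) = 1 + 3488/139.6 = 25.98567
β = √(1 − 1/γ²) = 0.99926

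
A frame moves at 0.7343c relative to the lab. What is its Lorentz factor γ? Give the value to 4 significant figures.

γ ≈ 1.473

γ = 1/√(1 − β²) = 1/√(1 − 0.7343²) = 1/√(0.460804) = 1.473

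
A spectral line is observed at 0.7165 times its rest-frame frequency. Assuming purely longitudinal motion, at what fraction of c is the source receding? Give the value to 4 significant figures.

β ≈ 0.3216

f_obs/f_src = √((1−β)/(1+β)) = 0.7165  ⇒  (1−β)/(1+β) = 0.513372
β = |1 − D²|/(1 + D²) = |1 − 0.513372|/(1 + 0.513372) = 0.3216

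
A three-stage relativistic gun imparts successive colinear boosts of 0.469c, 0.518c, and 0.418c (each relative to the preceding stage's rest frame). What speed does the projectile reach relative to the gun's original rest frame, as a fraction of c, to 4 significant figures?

u ≈ 0.9100c

Compose boost 2: (0.518 + 0.469)/(1 + 0.518×0.469) = 0.9870/1.24294 = 0.794084
Compose boost 3: (0.418 + 0.794084)/(1 + 0.418×0.794084) = 1.21208/1.33193 = 0.9100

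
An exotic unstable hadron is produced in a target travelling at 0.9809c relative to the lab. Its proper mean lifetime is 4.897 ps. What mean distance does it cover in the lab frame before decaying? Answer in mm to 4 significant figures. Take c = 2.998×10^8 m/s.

γ = 1/√(1 − 0.9809²) = 5.14105
Dilated lifetime: Δt = γτ₀ = 5.14105 × 4.897 ps = 25.1757 ps
d = vΔt = 0.9809c × 25.1757 ps = 2.94074×10^8 m/s × 2.51757×10^-11 s = 7.404 mm

d ≈ 7.404 mm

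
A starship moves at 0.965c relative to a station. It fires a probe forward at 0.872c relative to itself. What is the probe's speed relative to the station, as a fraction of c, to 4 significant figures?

u ≈ 0.9976c

Relativistic velocity addition: u = (u' + v)/(1 + u'v/c²)
= (0.872 + 0.965)/(1 + 0.872×0.965) = 1.837/1.84148 = 0.9976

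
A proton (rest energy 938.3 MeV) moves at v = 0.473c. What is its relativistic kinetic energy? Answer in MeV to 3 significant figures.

γ = 1/√(1 − 0.473²) = 1.1350
K = (γ − 1)m₀c² = (1.1350 − 1) × 938.3 MeV = 0.13499 × 938.3 MeV = 127 MeV

K ≈ 127 MeV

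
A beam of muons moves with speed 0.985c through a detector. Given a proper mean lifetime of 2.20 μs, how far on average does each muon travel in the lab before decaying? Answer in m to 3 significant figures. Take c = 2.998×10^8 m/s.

d ≈ 3760 m

γ = 1/√(1 − 0.985²) = 5.7953
Dilated lifetime: Δt = γτ₀ = 5.7953 × 2.20 μs = 12.750 μs
d = vΔt = 0.985c × 12.750 μs = 2.9530×10^8 m/s × 1.2750×10^-5 s = 3760 m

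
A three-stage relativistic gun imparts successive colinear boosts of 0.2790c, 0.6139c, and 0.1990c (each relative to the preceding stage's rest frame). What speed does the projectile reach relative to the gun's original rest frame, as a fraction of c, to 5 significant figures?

Compose boost 2: (0.6139 + 0.2790)/(1 + 0.6139×0.2790) = 0.89290/1.171278 = 0.7623296
Compose boost 3: (0.1990 + 0.7623296)/(1 + 0.1990×0.7623296) = 0.9613296/1.151704 = 0.83470

u ≈ 0.83470c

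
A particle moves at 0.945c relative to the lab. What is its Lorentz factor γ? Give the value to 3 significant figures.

γ ≈ 3.06

γ = 1/√(1 − β²) = 1/√(1 − 0.945²) = 1/√(0.10698) = 3.06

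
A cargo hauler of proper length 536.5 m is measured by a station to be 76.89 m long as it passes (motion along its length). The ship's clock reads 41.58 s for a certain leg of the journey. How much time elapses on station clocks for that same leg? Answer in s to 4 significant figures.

Δt ≈ 290.1 s

Length contraction ⇒ γ = L₀/L = 536.5/76.89 = 6.97750
Time dilation: Δt = γτ₀ = 6.97750 × 41.58 s = 290.1 s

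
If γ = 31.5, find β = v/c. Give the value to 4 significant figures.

β = √(1 − 1/γ²) = √(1 − 1/31.5²) = √(0.998992) = 0.9995

β ≈ 0.9995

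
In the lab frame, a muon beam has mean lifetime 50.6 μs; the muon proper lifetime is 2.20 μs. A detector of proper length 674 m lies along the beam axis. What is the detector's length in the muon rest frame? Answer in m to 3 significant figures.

Time dilation ⇒ γ = Δt/τ₀ = 50.6/2.20 = 23.000
Length contraction: L = L₀/γ = 674/23.000 = 29.3 m

L ≈ 29.3 m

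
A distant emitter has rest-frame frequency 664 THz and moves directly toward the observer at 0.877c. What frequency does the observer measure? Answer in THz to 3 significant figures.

Relativistic Doppler: f_obs = f_src √((1+β)/(1−β))
= 664 × √(1.8770/0.12300) = 664 × 3.9064 = 2590 THz

f_obs ≈ 2590 THz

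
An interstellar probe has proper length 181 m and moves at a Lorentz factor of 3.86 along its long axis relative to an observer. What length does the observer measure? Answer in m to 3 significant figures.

γ = 3.86 (given)
Length contraction: L = L₀/γ = 181/3.86 = 46.9 m

L ≈ 46.9 m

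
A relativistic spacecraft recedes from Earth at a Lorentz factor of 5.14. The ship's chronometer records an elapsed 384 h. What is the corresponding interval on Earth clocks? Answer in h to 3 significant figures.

Δt ≈ 1970 h

γ = 5.14 (given)
Time dilation: Δt = γτ₀ = 5.14 × 384 h = 1970 h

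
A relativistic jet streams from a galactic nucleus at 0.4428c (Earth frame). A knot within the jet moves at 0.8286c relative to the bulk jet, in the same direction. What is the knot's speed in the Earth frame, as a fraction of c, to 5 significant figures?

u ≈ 0.93013c

Relativistic velocity addition: u = (u' + v)/(1 + u'v/c²)
= (0.8286 + 0.4428)/(1 + 0.8286×0.4428) = 1.2714/1.366904 = 0.93013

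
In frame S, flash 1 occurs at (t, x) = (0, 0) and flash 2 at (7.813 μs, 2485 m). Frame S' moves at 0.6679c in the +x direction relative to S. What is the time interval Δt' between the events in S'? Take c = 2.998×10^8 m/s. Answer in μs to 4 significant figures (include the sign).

γ = 1/√(1 − 0.6679²) = 1.34363
Δt' = γ(Δt − vΔx/c²) = 1.34363 × (7.813 μs − 0.6679×2485 m / (2.998×10^8 m/s))
= 1.34363 × (2.27687 μs) = 3.059 μs

Δt' ≈ 3.059 μs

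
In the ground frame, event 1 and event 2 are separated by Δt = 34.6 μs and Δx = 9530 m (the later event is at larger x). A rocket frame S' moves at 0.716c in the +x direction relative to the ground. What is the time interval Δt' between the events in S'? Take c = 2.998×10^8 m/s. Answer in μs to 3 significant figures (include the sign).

γ = 1/√(1 − 0.716²) = 1.4325
Δt' = γ(Δt − vΔx/c²) = 1.4325 × (34.6 μs − 0.716×9530 m / (2.998×10^8 m/s))
= 1.4325 × (11.840 μs) = 17.0 μs

Δt' ≈ 17.0 μs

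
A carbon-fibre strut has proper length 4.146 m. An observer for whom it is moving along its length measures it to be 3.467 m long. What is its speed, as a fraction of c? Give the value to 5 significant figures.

γ = L₀/L = 4.146/3.467 = 1.195847
β = √(1 − 1/γ²) = 0.54838

β ≈ 0.54838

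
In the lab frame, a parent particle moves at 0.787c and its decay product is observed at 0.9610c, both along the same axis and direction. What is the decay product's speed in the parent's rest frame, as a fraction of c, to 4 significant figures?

u' ≈ 0.7140c

Inverse velocity addition: u' = (u − v)/(1 − uv/c²)
= (0.9610 − 0.787)/(1 − 0.9610×0.787) = 0.1740/0.243693 = 0.7140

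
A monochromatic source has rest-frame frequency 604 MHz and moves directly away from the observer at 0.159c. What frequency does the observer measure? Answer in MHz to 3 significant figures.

Relativistic Doppler: f_obs = f_src √((1−β)/(1+β))
= 604 × √(0.84100/1.1590) = 604 × 0.85184 = 515 MHz

f_obs ≈ 515 MHz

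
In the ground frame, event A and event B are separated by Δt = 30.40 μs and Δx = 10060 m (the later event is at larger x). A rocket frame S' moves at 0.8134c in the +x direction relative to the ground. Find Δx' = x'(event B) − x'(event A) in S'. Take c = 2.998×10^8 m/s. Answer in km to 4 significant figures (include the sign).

Δx' ≈ 4.550 km

γ = 1/√(1 − 0.8134²) = 1.71909
Δx' = γ(Δx − vΔt) = 1.71909 × (10060 m − 0.8134×(2.998×10^8 m/s)×30.40×10^-6 s)
= 1.71909 × (2646.74 m) = 4.550 km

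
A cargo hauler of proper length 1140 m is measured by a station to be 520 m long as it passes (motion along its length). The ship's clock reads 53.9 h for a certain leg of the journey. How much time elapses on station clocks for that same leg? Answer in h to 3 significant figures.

Δt ≈ 118 h

Length contraction ⇒ γ = L₀/L = 1140/520 = 2.1923
Time dilation: Δt = γτ₀ = 2.1923 × 53.9 h = 118 h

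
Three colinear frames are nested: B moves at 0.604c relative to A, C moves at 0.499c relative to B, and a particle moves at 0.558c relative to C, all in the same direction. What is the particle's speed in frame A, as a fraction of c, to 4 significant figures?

u ≈ 0.9543c

Compose boost 2: (0.499 + 0.604)/(1 + 0.499×0.604) = 1.103/1.30140 = 0.847551
Compose boost 3: (0.558 + 0.847551)/(1 + 0.558×0.847551) = 1.40555/1.47293 = 0.9543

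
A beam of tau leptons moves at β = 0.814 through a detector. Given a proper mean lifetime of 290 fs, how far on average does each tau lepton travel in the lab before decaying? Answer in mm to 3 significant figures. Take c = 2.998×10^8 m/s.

d ≈ 0.122 mm

γ = 1/√(1 − 0.814²) = 1.7216
Dilated lifetime: Δt = γτ₀ = 1.7216 × 290 fs = 499.26 fs
d = vΔt = 0.814c × 499.26 fs = 2.4404×10^8 m/s × 4.9926×10^-13 s = 0.122 mm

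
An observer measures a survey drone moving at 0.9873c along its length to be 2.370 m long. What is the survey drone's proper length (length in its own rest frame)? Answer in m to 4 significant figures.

L₀ ≈ 14.92 m

γ = 1/√(1 − 0.9873²) = 6.29458
L₀ = γL = 6.29458 × 2.370 = 14.92 m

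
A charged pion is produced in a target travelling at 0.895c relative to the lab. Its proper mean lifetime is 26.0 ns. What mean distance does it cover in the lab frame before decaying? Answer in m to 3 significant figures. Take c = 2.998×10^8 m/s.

d ≈ 15.6 m

γ = 1/√(1 − 0.895²) = 2.2418
Dilated lifetime: Δt = γτ₀ = 2.2418 × 26.0 ns = 58.287 ns
d = vΔt = 0.895c × 58.287 ns = 2.6832×10^8 m/s × 5.8287×10^-8 s = 15.6 m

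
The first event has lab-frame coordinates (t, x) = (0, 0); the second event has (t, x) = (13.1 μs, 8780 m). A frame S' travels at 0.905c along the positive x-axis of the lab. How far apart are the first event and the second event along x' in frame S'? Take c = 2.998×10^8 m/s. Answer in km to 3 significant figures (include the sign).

Δx' ≈ 12.3 km

γ = 1/√(1 − 0.905²) = 2.3507
Δx' = γ(Δx − vΔt) = 2.3507 × (8780 m − 0.905×(2.998×10^8 m/s)×13.1×10^-6 s)
= 2.3507 × (5225.7 m) = 12.3 km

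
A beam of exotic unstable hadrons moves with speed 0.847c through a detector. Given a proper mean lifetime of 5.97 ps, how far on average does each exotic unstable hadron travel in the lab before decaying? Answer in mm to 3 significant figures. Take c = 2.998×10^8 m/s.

d ≈ 2.85 mm

γ = 1/√(1 − 0.847²) = 1.8811
Dilated lifetime: Δt = γτ₀ = 1.8811 × 5.97 ps = 11.230 ps
d = vΔt = 0.847c × 11.230 ps = 2.5393×10^8 m/s × 1.1230×10^-11 s = 2.85 mm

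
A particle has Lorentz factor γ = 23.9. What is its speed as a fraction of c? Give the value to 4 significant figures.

β = √(1 − 1/γ²) = √(1 − 1/23.9²) = √(0.998249) = 0.9991

β ≈ 0.9991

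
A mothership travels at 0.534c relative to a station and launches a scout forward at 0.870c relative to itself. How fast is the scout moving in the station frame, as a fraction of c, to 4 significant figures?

Compose boost 2: (0.870 + 0.534)/(1 + 0.870×0.534) = 1.404/1.46458 = 0.9586

u ≈ 0.9586c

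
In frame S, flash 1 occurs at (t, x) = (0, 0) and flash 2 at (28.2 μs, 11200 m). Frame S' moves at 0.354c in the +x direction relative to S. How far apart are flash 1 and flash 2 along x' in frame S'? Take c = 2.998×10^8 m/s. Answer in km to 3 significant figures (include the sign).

γ = 1/√(1 − 0.354²) = 1.0692
Δx' = γ(Δx − vΔt) = 1.0692 × (11200 m − 0.354×(2.998×10^8 m/s)×28.2×10^-6 s)
= 1.0692 × (8207.2 m) = 8.78 km

Δx' ≈ 8.78 km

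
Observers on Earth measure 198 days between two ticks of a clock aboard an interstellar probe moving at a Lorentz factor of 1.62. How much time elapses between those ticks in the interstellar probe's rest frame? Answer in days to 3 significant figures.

τ₀ ≈ 122 days

γ = 1.62 (given)
Proper time: τ₀ = Δt/γ = 198/1.62 = 122 days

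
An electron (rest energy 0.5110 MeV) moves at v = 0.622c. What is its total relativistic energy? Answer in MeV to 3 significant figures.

E ≈ 0.653 MeV

γ = 1/√(1 − 0.622²) = 1.2771
E = γm₀c² = 1.2771 × 0.5110 MeV = 0.653 MeV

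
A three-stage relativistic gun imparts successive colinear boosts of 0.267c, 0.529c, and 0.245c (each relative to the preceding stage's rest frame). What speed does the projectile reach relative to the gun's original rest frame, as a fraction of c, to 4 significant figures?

u ≈ 0.8049c

Compose boost 2: (0.529 + 0.267)/(1 + 0.529×0.267) = 0.7960/1.14124 = 0.697485
Compose boost 3: (0.245 + 0.697485)/(1 + 0.245×0.697485) = 0.942485/1.17088 = 0.8049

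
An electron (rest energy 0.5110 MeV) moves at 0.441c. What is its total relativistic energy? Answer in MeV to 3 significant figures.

γ = 1/√(1 − 0.441²) = 1.1142
E = γm₀c² = 1.1142 × 0.5110 MeV = 0.569 MeV

E ≈ 0.569 MeV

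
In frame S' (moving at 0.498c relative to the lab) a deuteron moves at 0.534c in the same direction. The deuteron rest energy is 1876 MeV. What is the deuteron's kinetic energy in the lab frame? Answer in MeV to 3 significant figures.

u_lab = (0.534 + 0.498)/(1 + 0.534×0.498) = 0.815210
γ = 1/√(1 − 0.815210²) = 1.7266
K = (γ − 1)m₀c² = (1.7266 − 1) × 1876 = 0.72662 × 1876 = 1360 MeV

K ≈ 1360 MeV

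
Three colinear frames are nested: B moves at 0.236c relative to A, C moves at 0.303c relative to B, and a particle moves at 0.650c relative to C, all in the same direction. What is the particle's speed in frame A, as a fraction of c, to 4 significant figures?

u ≈ 0.8689c

Compose boost 2: (0.303 + 0.236)/(1 + 0.303×0.236) = 0.5390/1.07151 = 0.503029
Compose boost 3: (0.650 + 0.503029)/(1 + 0.650×0.503029) = 1.15303/1.32697 = 0.8689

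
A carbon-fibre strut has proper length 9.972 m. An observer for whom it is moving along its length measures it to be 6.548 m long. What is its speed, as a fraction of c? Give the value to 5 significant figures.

γ = L₀/L = 9.972/6.548 = 1.522908
β = √(1 − 1/γ²) = 0.75421

β ≈ 0.75421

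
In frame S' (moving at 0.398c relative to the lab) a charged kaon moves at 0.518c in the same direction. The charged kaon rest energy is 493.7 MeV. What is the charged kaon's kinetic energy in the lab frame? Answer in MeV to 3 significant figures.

K ≈ 265 MeV

u_lab = (0.518 + 0.398)/(1 + 0.518×0.398) = 0.759432
γ = 1/√(1 − 0.759432²) = 1.5371
K = (γ − 1)m₀c² = (1.5371 − 1) × 493.7 = 0.53708 × 493.7 = 265 MeV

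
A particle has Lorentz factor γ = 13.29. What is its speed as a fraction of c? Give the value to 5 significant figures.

β ≈ 0.99717

β = √(1 − 1/γ²) = √(1 − 1/13.29²) = √(0.9943383) = 0.99717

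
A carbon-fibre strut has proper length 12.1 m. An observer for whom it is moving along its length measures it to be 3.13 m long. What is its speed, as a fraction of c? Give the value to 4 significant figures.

β ≈ 0.9660

γ = L₀/L = 12.1/3.13 = 3.86581
β = √(1 − 1/γ²) = 0.9660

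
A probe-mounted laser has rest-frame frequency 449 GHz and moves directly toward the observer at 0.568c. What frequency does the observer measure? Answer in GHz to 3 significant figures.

f_obs ≈ 855 GHz

Relativistic Doppler: f_obs = f_src √((1+β)/(1−β))
= 449 × √(1.5680/0.43200) = 449 × 1.9052 = 855 GHz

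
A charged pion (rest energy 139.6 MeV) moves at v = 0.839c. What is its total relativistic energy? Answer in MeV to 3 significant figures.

E ≈ 257 MeV

γ = 1/√(1 − 0.839²) = 1.8378
E = γm₀c² = 1.8378 × 139.6 MeV = 257 MeV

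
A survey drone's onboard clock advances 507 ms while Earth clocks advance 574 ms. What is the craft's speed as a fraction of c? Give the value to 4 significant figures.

β ≈ 0.4689

γ = Δt/τ₀ = 574/507 = 1.13215
β = √(1 − 1/γ²) = √(1 − 1/1.13215²) = 0.4689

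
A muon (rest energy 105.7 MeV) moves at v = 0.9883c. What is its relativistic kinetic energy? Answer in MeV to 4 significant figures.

K ≈ 587.3 MeV

γ = 1/√(1 − 0.9883²) = 6.55641
K = (γ − 1)m₀c² = (6.55641 − 1) × 105.7 MeV = 5.55641 × 105.7 MeV = 587.3 MeV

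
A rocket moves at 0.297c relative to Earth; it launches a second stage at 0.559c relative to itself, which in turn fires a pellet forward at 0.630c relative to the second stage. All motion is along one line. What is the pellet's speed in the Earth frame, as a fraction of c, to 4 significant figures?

u ≈ 0.9327c

Compose boost 2: (0.559 + 0.297)/(1 + 0.559×0.297) = 0.8560/1.16602 = 0.734119
Compose boost 3: (0.630 + 0.734119)/(1 + 0.630×0.734119) = 1.36412/1.46250 = 0.9327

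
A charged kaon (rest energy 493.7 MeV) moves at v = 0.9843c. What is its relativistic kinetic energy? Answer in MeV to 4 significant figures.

K ≈ 2303 MeV

γ = 1/√(1 − 0.9843²) = 5.66561
K = (γ − 1)m₀c² = (5.66561 − 1) × 493.7 MeV = 4.66561 × 493.7 MeV = 2303 MeV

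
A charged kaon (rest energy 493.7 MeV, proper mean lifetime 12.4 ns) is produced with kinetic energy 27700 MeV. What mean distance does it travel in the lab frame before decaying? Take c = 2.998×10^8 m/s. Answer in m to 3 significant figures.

γ = 1 + K/(m₀c²) = 1 + 27700/493.7 = 57.107
β = √(1 − 1/γ²) = 0.99985
Dilated lifetime: γτ₀ = 57.107 × 12.4 ns = 708.13 ns
d = βc·γτ₀ = 0.99985 × (2.998×10^8 m/s) × 7.0813×10^-7 s = 212 m

d ≈ 212 m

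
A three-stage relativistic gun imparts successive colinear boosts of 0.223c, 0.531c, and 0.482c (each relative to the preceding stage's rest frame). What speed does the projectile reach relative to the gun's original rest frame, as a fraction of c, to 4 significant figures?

Compose boost 2: (0.531 + 0.223)/(1 + 0.531×0.223) = 0.7540/1.11841 = 0.674170
Compose boost 3: (0.482 + 0.674170)/(1 + 0.482×0.674170) = 1.15617/1.32495 = 0.8726

u ≈ 0.8726c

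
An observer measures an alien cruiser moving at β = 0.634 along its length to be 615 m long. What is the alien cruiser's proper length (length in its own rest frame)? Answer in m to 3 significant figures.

L₀ ≈ 795 m

γ = 1/√(1 − 0.634²) = 1.2931
L₀ = γL = 1.2931 × 615 = 795 m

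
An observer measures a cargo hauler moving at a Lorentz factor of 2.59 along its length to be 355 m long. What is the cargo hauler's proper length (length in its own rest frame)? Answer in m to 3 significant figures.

L₀ ≈ 919 m

γ = 2.59 (given)
L₀ = γL = 2.59 × 355 = 919 m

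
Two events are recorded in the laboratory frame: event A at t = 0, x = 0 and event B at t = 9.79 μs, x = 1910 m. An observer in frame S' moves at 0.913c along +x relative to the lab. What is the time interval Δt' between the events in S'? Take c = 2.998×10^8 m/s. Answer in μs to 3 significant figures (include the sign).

Δt' ≈ 9.74 μs

γ = 1/√(1 − 0.913²) = 2.4512
Δt' = γ(Δt − vΔx/c²) = 2.4512 × (9.79 μs − 0.913×1910 m / (2.998×10^8 m/s))
= 2.4512 × (3.9734 μs) = 9.74 μs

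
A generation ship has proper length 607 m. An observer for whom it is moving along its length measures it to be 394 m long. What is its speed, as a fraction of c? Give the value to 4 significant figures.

γ = L₀/L = 607/394 = 1.54061
β = √(1 − 1/γ²) = 0.7607

β ≈ 0.7607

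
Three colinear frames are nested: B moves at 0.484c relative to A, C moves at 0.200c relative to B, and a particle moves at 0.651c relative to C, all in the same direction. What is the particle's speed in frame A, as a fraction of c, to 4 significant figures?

u ≈ 0.9066c

Compose boost 2: (0.200 + 0.484)/(1 + 0.200×0.484) = 0.6840/1.09680 = 0.623632
Compose boost 3: (0.651 + 0.623632)/(1 + 0.651×0.623632) = 1.27463/1.40598 = 0.9066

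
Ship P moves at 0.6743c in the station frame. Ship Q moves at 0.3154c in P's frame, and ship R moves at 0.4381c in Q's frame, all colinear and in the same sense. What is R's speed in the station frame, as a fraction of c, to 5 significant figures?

Compose boost 2: (0.3154 + 0.6743)/(1 + 0.3154×0.6743) = 0.98970/1.212674 = 0.8161302
Compose boost 3: (0.4381 + 0.8161302)/(1 + 0.4381×0.8161302) = 1.254230/1.357547 = 0.92389

u ≈ 0.92389c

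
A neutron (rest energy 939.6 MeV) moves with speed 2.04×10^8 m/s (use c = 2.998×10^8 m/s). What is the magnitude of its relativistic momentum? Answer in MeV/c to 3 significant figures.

p ≈ 872 MeV/c

β = v/c = 2.04×10^8 / 2.998×10^8 = 0.68045
γ = 1/√(1 − 0.68045²) = 1.3646
p = γβm₀c = 1.3646 × 0.68045 × 939.6 MeV/c = 872 MeV/c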